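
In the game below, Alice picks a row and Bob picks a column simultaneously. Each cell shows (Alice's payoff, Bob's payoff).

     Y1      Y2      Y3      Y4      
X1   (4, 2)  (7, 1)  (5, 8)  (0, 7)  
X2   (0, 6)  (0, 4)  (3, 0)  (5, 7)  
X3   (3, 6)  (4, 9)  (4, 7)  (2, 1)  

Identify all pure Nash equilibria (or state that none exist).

Check mutual best responses: a cell is a NE iff neither player can gain by unilaterally deviating.
Alice's best responses — vs Y1: X1 (payoff 4); vs Y2: X1 (payoff 7); vs Y3: X1 (payoff 5); vs Y4: X2 (payoff 5).
Bob's best responses — vs X1: Y3 (payoff 8); vs X2: Y4 (payoff 7); vs X3: Y2 (payoff 9).
Mutual best responses occur at (X1, Y3) and (X2, Y4); at each, neither player gains by switching.

(X1, Y3) and (X2, Y4)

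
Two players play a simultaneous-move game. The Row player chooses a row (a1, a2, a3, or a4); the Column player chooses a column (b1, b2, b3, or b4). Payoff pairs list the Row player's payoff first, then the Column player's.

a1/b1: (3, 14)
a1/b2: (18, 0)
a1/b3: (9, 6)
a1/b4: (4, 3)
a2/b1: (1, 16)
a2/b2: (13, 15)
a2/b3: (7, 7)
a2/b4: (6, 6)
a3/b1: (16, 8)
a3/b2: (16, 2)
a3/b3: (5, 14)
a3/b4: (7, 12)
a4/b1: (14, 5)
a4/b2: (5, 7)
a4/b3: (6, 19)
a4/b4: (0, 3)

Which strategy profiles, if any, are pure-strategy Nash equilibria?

Find each player's best response to every opponent strategy; NE are the intersections.
The Row player's best responses — vs b1: a3 (payoff 16); vs b2: a1 (payoff 18); vs b3: a1 (payoff 9); vs b4: a3 (payoff 7).
The Column player's best responses — vs a1: b1 (payoff 14); vs a2: b1 (payoff 16); vs a3: b3 (payoff 14); vs a4: b3 (payoff 19).
No cell has both players best-responding. For instance, the Row player's best reply to b4 is a3, but against a3 the Column player prefers b3 over b4.

None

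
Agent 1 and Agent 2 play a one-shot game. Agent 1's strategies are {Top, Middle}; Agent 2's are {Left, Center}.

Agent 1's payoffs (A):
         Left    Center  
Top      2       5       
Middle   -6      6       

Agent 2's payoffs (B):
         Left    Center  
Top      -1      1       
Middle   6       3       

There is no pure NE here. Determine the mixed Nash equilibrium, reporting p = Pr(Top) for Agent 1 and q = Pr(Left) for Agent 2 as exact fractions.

p = 3/5, q = 1/9

In a mixed NE each player is indifferent between their pure strategies, so the opponent's mix sets the indifference.
Agent 2 indifferent between Left and Center: p·(-1) + (1−p)·6 = p·1 + (1−p)·3 ⟹ 6 + (-7)p = 3 + (-2)p ⟹ p = 3/5.
Agent 1 indifferent between Top and Middle: q·2 + (1−q)·5 = q·(-6) + (1−q)·6 ⟹ 5 + (-3)q = 6 + (-12)q ⟹ q = 1/9.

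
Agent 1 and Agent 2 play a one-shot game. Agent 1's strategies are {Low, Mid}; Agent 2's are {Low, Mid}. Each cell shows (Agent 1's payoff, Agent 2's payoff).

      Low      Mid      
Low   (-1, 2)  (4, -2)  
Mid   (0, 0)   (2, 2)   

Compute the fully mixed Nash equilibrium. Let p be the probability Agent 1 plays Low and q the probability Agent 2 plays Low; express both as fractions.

Each player's mixing probability is pinned down by making the *other* player indifferent.
Agent 2 indifferent between Low and Mid: p·2 + (1−p)·0 = p·(-2) + (1−p)·2 ⟹ 0 + 2p = 2 + (-4)p ⟹ p = 1/3.
Agent 1 indifferent between Low and Mid: q·(-1) + (1−q)·4 = q·0 + (1−q)·2 ⟹ 4 + (-5)q = 2 + (-2)q ⟹ q = 2/3.

p = 1/3, q = 2/3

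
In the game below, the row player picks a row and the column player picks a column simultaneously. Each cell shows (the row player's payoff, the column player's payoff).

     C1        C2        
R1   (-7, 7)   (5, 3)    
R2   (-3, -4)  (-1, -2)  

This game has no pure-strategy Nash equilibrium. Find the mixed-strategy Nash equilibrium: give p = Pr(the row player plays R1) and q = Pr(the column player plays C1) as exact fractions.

p = 1/3, q = 3/5

Each player's mixing probability is pinned down by making the *other* player indifferent.
The column player indifferent between C1 and C2: p·7 + (1−p)·(-4) = p·3 + (1−p)·(-2) ⟹ (-4) + 11p = (-2) + 5p ⟹ p = 1/3.
The row player indifferent between R1 and R2: q·(-7) + (1−q)·5 = q·(-3) + (1−q)·(-1) ⟹ 5 + (-12)q = (-1) + (-2)q ⟹ q = 3/5.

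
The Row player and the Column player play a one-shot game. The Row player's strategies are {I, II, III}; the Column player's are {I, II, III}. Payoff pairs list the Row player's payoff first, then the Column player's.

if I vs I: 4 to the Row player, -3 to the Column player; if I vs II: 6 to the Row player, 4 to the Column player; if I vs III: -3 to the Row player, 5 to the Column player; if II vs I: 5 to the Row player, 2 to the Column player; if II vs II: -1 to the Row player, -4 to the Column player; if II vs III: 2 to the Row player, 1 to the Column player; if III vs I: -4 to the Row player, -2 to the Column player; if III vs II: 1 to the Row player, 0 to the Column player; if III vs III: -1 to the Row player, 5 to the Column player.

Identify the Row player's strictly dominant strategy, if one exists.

A strategy is strictly dominant if it gives the Row player a strictly higher payoff than every other strategy, against every choice by the opponent.
I is not dominant: against I, II gives 5 > 4.
II is not dominant: against II, I gives 6 > -1.
III is not dominant: against I, I gives 4 > -4.
No single strategy is best against every opponent action.

No strictly dominant strategy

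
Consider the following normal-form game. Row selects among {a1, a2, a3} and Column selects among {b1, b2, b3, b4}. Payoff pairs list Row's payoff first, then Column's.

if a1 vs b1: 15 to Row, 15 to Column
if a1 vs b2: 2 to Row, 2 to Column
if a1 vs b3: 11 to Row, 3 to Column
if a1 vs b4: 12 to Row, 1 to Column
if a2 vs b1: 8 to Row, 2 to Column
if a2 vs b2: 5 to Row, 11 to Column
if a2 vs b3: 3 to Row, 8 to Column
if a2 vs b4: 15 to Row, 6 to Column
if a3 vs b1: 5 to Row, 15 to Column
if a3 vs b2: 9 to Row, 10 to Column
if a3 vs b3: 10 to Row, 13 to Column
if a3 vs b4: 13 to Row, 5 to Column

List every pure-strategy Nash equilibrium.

(a1, b1)

Check mutual best responses: a cell is a NE iff neither player can gain by unilaterally deviating.
Row's best responses — vs b1: a1 (payoff 15); vs b2: a3 (payoff 9); vs b3: a1 (payoff 11); vs b4: a2 (payoff 15).
Column's best responses — vs a1: b1 (payoff 15); vs a2: b2 (payoff 11); vs a3: b1 (payoff 15).
The only mutual best response is (a1, b1); neither player gains by switching there.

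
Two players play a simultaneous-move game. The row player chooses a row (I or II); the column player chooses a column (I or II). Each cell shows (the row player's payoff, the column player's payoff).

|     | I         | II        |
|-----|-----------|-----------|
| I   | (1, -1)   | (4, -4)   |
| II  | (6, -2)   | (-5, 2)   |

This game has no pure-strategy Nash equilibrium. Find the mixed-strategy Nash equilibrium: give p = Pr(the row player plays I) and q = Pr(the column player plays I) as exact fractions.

p = 4/7, q = 9/14

Each player's mixing probability is pinned down by making the *other* player indifferent.
The column player indifferent between I and II: p·(-1) + (1−p)·(-2) = p·(-4) + (1−p)·2 ⟹ (-2) + 1p = 2 + (-6)p ⟹ p = 4/7.
The row player indifferent between I and II: q·1 + (1−q)·4 = q·6 + (1−q)·(-5) ⟹ 4 + (-3)q = (-5) + 11q ⟹ q = 9/14.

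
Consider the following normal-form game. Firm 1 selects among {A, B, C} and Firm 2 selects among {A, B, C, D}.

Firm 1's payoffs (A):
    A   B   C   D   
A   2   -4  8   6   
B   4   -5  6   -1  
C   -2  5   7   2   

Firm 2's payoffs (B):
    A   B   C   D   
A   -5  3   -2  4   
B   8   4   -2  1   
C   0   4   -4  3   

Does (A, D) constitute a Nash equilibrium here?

Holding Firm 2 at D: Firm 1 gets 6 from A, versus -1 from B, 2 from C. No profitable deviation for Firm 1.
Holding Firm 1 at A: Firm 2 gets 4 from D, versus -5 from A, 3 from B, -2 from C. No profitable deviation for Firm 2 either.

Yes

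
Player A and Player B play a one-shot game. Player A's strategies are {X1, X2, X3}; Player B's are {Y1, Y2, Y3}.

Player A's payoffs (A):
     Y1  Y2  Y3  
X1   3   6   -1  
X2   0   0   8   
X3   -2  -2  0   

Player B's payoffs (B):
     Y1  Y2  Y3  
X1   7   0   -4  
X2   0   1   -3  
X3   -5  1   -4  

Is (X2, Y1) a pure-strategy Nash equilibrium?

No

Holding Player B at Y1: Player A gets 0 from X2 but could get 3 by switching to X1. Player A has a profitable deviation.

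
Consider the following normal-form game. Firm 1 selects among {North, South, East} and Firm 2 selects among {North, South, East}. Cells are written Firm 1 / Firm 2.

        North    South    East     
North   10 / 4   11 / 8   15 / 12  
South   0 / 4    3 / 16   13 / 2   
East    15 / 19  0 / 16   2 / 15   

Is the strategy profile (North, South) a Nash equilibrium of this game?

Holding Firm 2 at South: Firm 1 gets 11 from North, versus 3 from South, 0 from East. No profitable deviation for Firm 1.
Holding Firm 1 at North: Firm 2 gets 8 from South but could get 12 by switching to East. Firm 2 has a profitable deviation.

No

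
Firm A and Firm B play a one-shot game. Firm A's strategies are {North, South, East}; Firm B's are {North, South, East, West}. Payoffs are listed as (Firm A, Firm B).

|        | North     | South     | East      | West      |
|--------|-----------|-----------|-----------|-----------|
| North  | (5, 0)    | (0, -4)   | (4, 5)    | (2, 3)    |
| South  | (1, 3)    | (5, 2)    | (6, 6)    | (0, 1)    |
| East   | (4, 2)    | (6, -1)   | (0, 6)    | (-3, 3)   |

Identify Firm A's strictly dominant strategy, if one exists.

No strictly dominant strategy

A strategy is strictly dominant if it gives Firm A a strictly higher payoff than every other strategy, against every choice by the opponent.
North is not dominant: against South, South gives 5 > 0.
South is not dominant: against North, North gives 5 > 1.
East is not dominant: against North, North gives 5 > 4.
No single strategy is best against every opponent action.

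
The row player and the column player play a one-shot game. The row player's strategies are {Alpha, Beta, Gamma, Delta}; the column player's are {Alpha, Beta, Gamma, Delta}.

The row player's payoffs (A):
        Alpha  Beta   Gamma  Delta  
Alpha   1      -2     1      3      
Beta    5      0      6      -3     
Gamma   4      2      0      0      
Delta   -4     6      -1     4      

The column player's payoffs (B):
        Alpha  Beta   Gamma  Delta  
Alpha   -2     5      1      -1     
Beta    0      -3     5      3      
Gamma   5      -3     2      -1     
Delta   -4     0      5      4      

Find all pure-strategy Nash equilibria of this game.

Check mutual best responses: a cell is a NE iff neither player can gain by unilaterally deviating.
The row player's best responses — vs Alpha: Beta (payoff 5); vs Beta: Delta (payoff 6); vs Gamma: Beta (payoff 6); vs Delta: Delta (payoff 4).
The column player's best responses — vs Alpha: Beta (payoff 5); vs Beta: Gamma (payoff 5); vs Gamma: Alpha (payoff 5); vs Delta: Gamma (payoff 5).
The only mutual best response is (Beta, Gamma); neither player gains by switching there.

(Beta, Gamma)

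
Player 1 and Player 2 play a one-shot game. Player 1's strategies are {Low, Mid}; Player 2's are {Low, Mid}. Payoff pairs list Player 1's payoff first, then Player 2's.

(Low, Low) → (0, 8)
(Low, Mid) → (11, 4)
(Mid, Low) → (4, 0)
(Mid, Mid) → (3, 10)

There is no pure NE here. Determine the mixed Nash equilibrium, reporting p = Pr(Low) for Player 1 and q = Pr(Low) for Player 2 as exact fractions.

Each player's mixing probability is pinned down by making the *other* player indifferent.
Player 2 indifferent between Low and Mid: p·8 + (1−p)·0 = p·4 + (1−p)·10 ⟹ 0 + 8p = 10 + (-6)p ⟹ p = 5/7.
Player 1 indifferent between Low and Mid: q·0 + (1−q)·11 = q·4 + (1−q)·3 ⟹ 11 + (-11)q = 3 + 1q ⟹ q = 2/3.

p = 5/7, q = 2/3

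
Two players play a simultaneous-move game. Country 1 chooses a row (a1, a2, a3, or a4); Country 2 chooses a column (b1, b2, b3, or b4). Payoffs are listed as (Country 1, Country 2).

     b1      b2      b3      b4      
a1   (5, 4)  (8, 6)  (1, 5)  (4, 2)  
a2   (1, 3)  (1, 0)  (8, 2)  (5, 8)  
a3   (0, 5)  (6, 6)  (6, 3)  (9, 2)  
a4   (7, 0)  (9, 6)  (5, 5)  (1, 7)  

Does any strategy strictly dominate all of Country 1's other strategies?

No strictly dominant strategy

A strategy is strictly dominant if it gives Country 1 a strictly higher payoff than every other strategy, against every choice by the opponent.
a1 is not dominant: against b1, a4 gives 7 > 5.
a2 is not dominant: against b1, a1 gives 5 > 1.
a3 is not dominant: against b1, a1 gives 5 > 0.
a4 is not dominant: against b3, a2 gives 8 > 5.
No single strategy is best against every opponent action.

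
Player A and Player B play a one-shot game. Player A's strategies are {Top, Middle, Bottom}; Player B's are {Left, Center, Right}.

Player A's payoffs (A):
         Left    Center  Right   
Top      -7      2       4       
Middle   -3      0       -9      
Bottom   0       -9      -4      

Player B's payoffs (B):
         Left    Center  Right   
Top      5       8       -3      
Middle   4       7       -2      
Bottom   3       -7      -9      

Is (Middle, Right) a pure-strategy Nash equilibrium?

Holding Player B at Right: Player A gets -9 from Middle but could get 4 by switching to Top. Player A has a profitable deviation.

No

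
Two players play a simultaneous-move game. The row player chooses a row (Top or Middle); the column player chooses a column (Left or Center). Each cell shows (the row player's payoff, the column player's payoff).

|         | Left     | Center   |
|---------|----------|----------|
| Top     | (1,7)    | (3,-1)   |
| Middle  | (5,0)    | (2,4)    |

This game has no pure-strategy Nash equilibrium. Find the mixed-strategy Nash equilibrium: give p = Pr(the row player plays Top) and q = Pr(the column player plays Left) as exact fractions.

Each player's mixing probability is pinned down by making the *other* player indifferent.
The column player indifferent between Left and Center: p·7 + (1−p)·0 = p·(-1) + (1−p)·4 ⟹ 0 + 7p = 4 + (-5)p ⟹ p = 1/3.
The row player indifferent between Top and Middle: q·1 + (1−q)·3 = q·5 + (1−q)·2 ⟹ 3 + (-2)q = 2 + 3q ⟹ q = 1/5.

p = 1/3, q = 1/5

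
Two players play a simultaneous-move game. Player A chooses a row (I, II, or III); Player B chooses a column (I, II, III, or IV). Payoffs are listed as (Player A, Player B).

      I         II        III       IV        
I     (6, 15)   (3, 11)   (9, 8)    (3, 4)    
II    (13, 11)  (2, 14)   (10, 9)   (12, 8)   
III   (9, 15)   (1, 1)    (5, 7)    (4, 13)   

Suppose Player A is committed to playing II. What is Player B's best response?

With Player A fixed at II, Player B's payoffs are: I → 11, II → 14, III → 9, IV → 8.
The maximum is 14, achieved by II.

II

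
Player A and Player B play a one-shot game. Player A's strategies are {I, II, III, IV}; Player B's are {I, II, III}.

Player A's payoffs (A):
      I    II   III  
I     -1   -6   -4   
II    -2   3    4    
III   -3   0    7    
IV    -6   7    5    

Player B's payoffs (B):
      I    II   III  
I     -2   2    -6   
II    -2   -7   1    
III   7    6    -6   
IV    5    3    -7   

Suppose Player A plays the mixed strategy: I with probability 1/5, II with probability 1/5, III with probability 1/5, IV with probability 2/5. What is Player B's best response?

Player B's best reply maximizes expected payoff against the mix.
I: (1/5)·(-2) + (1/5)·(-2) + (1/5)·7 + (2/5)·5 = 13/5
II: (1/5)·2 + (1/5)·(-7) + (1/5)·6 + (2/5)·3 = 7/5
III: (1/5)·(-6) + (1/5)·1 + (1/5)·(-6) + (2/5)·(-7) = -5
Highest expected payoff is 13/5, from I.

I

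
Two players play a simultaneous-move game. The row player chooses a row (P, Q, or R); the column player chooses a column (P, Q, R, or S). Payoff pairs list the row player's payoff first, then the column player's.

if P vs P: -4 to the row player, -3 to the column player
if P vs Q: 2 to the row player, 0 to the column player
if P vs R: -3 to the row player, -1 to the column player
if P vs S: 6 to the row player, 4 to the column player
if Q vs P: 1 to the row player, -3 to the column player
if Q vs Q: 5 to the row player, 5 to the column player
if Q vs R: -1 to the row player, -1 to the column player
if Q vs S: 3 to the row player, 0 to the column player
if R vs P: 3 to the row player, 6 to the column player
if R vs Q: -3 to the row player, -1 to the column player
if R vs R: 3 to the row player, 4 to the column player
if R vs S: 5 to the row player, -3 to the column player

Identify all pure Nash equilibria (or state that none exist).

A profile is a Nash equilibrium when each player is best-responding to the other.
The row player's best responses — vs P: R (payoff 3); vs Q: Q (payoff 5); vs R: R (payoff 3); vs S: P (payoff 6).
The column player's best responses — vs P: S (payoff 4); vs Q: Q (payoff 5); vs R: P (payoff 6).
Mutual best responses occur at (P, S), (Q, Q), and (R, P); at each, neither player gains by switching.

(P, S), (Q, Q), and (R, P)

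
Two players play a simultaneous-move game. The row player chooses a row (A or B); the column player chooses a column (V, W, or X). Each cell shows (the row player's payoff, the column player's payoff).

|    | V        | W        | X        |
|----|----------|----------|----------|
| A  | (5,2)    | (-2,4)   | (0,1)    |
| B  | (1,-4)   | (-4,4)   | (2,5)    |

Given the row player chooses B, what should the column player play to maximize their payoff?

With the row player fixed at B, the column player's payoffs are: V → -4, W → 4, X → 5.
The maximum is 5, achieved by X.

X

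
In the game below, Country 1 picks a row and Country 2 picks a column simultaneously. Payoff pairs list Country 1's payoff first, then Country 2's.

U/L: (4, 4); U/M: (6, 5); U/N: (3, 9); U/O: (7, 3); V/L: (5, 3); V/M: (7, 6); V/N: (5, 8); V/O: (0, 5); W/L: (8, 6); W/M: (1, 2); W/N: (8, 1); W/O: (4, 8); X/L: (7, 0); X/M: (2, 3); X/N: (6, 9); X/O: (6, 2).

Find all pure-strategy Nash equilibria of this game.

A profile is a Nash equilibrium when each player is best-responding to the other.
Country 1's best responses — vs L: W (payoff 8); vs M: V (payoff 7); vs N: W (payoff 8); vs O: U (payoff 7).
Country 2's best responses — vs U: N (payoff 9); vs V: N (payoff 8); vs W: O (payoff 8); vs X: N (payoff 9).
No cell has both players best-responding. For instance, Country 1's best reply to O is U, but against U Country 2 prefers N over O.

No pure-strategy Nash equilibrium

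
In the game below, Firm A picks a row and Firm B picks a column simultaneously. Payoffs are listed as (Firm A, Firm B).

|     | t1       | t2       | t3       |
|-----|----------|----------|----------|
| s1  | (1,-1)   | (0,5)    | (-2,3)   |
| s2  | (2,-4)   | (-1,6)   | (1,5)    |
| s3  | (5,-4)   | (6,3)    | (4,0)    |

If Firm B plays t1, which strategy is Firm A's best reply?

With Firm B fixed at t1, Firm A's payoffs are: s1 → 1, s2 → 2, s3 → 5.
The maximum is 5, achieved by s3.

s3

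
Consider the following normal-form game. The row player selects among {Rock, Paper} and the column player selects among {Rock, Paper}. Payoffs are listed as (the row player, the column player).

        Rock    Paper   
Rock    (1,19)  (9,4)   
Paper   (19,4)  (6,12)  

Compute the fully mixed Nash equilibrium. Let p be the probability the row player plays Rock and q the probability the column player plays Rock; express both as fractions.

In a mixed NE each player is indifferent between their pure strategies, so the opponent's mix sets the indifference.
The column player indifferent between Rock and Paper: p·19 + (1−p)·4 = p·4 + (1−p)·12 ⟹ 4 + 15p = 12 + (-8)p ⟹ p = 8/23.
The row player indifferent between Rock and Paper: q·1 + (1−q)·9 = q·19 + (1−q)·6 ⟹ 9 + (-8)q = 6 + 13q ⟹ q = 1/7.

p = 8/23, q = 1/7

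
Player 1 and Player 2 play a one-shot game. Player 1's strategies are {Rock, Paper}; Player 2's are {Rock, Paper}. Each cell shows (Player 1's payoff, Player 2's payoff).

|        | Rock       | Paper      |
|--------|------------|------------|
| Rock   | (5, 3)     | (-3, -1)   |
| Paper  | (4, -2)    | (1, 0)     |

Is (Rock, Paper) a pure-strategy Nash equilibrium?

No

Holding Player 2 at Paper: Player 1 gets -3 from Rock but could get 1 by switching to Paper. Player 1 has a profitable deviation.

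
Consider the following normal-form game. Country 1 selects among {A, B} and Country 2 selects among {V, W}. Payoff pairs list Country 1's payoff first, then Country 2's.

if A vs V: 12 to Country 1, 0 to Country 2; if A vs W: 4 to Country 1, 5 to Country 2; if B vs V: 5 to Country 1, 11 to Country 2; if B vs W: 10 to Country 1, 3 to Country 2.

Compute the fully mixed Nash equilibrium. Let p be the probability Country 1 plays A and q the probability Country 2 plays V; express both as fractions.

p = 8/13, q = 6/13

Each player's mixing probability is pinned down by making the *other* player indifferent.
Country 2 indifferent between V and W: p·0 + (1−p)·11 = p·5 + (1−p)·3 ⟹ 11 + (-11)p = 3 + 2p ⟹ p = 8/13.
Country 1 indifferent between A and B: q·12 + (1−q)·4 = q·5 + (1−q)·10 ⟹ 4 + 8q = 10 + (-5)q ⟹ q = 6/13.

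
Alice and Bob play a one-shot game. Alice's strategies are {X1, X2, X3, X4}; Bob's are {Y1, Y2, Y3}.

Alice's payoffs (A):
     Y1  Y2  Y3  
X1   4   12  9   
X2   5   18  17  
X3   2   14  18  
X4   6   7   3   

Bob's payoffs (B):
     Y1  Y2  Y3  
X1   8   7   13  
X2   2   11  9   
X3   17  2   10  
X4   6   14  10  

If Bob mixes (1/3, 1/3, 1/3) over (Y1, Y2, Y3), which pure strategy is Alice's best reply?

X2

Alice's best reply maximizes expected payoff against the mix.
X1: (1/3)·4 + (1/3)·12 + (1/3)·9 = 25/3
X2: (1/3)·5 + (1/3)·18 + (1/3)·17 = 40/3
X3: (1/3)·2 + (1/3)·14 + (1/3)·18 = 34/3
X4: (1/3)·6 + (1/3)·7 + (1/3)·3 = 16/3
Highest expected payoff is 40/3, from X2.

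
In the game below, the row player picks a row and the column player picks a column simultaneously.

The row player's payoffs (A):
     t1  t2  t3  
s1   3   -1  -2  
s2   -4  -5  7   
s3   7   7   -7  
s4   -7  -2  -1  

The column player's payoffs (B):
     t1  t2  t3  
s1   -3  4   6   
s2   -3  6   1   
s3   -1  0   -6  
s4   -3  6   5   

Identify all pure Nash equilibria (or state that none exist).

(s3, t2)

A profile is a Nash equilibrium when each player is best-responding to the other.
The row player's best responses — vs t1: s3 (payoff 7); vs t2: s3 (payoff 7); vs t3: s2 (payoff 7).
The column player's best responses — vs s1: t3 (payoff 6); vs s2: t2 (payoff 6); vs s3: t2 (payoff 0); vs s4: t2 (payoff 6).
The only mutual best response is (s3, t2); neither player gains by switching there.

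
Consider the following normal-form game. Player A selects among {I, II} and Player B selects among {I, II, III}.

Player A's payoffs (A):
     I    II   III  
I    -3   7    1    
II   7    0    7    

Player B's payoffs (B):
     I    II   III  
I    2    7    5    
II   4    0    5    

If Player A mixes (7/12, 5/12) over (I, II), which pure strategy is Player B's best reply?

Compute Player B's expected payoff from each pure strategy against the given mix.
I: (7/12)·2 + (5/12)·4 = 17/6
II: (7/12)·7 + (5/12)·0 = 49/12
III: (7/12)·5 + (5/12)·5 = 5
Highest expected payoff is 5, from III.

III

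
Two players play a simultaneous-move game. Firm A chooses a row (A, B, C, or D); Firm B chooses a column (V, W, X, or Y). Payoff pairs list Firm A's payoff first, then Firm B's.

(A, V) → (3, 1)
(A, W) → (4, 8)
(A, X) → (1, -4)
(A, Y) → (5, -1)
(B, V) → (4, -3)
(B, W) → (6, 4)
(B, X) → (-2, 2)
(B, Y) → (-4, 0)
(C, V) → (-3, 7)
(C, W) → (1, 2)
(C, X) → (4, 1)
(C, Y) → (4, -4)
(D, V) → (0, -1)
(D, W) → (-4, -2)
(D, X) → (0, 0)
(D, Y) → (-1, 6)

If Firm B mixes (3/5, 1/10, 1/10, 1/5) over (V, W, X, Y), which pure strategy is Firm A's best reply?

A

Compute Firm A's expected payoff from each pure strategy against the given mix.
A: (3/5)·3 + (1/10)·4 + (1/10)·1 + (1/5)·5 = 33/10
B: (3/5)·4 + (1/10)·6 + (1/10)·(-2) + (1/5)·(-4) = 2
C: (3/5)·(-3) + (1/10)·1 + (1/10)·4 + (1/5)·4 = -1/2
D: (3/5)·0 + (1/10)·(-4) + (1/10)·0 + (1/5)·(-1) = -3/5
Highest expected payoff is 33/10, from A.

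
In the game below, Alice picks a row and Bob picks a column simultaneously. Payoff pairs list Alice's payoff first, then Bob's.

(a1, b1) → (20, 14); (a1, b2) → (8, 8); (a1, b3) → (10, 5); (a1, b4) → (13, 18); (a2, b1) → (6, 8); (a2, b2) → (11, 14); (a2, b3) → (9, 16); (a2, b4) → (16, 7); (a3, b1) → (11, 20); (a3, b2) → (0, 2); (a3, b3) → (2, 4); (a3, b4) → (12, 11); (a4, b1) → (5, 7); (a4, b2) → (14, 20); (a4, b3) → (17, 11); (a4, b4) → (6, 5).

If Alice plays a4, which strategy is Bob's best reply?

With Alice fixed at a4, Bob's payoffs are: b1 → 7, b2 → 20, b3 → 11, b4 → 5.
The maximum is 20, achieved by b2.

b2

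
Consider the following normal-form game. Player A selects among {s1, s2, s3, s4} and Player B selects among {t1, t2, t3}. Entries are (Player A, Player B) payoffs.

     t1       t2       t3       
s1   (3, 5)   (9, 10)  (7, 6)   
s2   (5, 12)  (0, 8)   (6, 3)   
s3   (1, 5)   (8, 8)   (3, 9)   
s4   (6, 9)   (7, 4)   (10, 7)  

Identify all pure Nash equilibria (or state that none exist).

(s1, t2) and (s4, t1)

Find each player's best response to every opponent strategy; NE are the intersections.
Player A's best responses — vs t1: s4 (payoff 6); vs t2: s1 (payoff 9); vs t3: s4 (payoff 10).
Player B's best responses — vs s1: t2 (payoff 10); vs s2: t1 (payoff 12); vs s3: t3 (payoff 9); vs s4: t1 (payoff 9).
Mutual best responses occur at (s1, t2) and (s4, t1); at each, neither player gains by switching.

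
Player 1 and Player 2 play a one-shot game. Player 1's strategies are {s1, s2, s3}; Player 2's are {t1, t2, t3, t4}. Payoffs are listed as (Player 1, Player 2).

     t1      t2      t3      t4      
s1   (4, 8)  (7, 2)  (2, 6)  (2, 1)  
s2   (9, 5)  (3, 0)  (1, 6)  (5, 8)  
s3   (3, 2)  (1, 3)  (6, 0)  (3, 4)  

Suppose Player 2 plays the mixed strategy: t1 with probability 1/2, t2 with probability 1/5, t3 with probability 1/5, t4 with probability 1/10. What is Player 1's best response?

s2

Compute Player 1's expected payoff from each pure strategy against the given mix.
s1: (1/2)·4 + (1/5)·7 + (1/5)·2 + (1/10)·2 = 4
s2: (1/2)·9 + (1/5)·3 + (1/5)·1 + (1/10)·5 = 29/5
s3: (1/2)·3 + (1/5)·1 + (1/5)·6 + (1/10)·3 = 16/5
Highest expected payoff is 29/5, from s2.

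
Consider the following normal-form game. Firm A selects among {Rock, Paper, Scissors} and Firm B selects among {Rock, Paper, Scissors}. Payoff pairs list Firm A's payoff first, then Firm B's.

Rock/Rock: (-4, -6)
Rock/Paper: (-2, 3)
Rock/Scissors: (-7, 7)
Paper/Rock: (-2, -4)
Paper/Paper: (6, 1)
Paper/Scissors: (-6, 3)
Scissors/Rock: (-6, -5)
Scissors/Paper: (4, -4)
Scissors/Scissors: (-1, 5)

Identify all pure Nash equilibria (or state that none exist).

(Scissors, Scissors)

A profile is a Nash equilibrium when each player is best-responding to the other.
Firm A's best responses — vs Rock: Paper (payoff -2); vs Paper: Paper (payoff 6); vs Scissors: Scissors (payoff -1).
Firm B's best responses — vs Rock: Scissors (payoff 7); vs Paper: Scissors (payoff 3); vs Scissors: Scissors (payoff 5).
The only mutual best response is (Scissors, Scissors); neither player gains by switching there.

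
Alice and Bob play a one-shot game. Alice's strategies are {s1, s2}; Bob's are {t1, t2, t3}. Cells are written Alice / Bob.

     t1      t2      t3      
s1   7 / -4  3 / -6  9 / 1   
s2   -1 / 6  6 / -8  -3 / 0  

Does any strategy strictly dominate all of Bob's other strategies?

Check whether one of Bob's strategies beats all alternatives regardless of what the opponent does.
t1 is not dominant: against s1, t3 gives 1 > -4.
t2 is not dominant: against s1, t1 gives -4 > -6.
t3 is not dominant: against s2, t1 gives 6 > 0.
No single strategy is best against every opponent action.

No strictly dominant strategy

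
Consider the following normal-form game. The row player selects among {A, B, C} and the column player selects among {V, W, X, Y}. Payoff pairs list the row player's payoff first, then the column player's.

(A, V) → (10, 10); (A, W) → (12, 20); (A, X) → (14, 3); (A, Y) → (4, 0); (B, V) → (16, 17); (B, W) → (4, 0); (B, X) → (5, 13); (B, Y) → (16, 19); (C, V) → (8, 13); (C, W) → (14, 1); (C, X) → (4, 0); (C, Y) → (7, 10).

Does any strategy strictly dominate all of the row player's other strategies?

A strategy is strictly dominant if it gives the row player a strictly higher payoff than every other strategy, against every choice by the opponent.
A is not dominant: against V, B gives 16 > 10.
B is not dominant: against W, A gives 12 > 4.
C is not dominant: against V, A gives 10 > 8.
No single strategy is best against every opponent action.

No strictly dominant strategy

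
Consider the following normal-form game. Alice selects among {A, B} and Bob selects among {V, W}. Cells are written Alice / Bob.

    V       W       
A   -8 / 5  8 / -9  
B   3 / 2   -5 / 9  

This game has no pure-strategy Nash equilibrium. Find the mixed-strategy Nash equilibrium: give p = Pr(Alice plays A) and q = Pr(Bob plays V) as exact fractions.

p = 1/3, q = 13/24

In a mixed NE each player is indifferent between their pure strategies, so the opponent's mix sets the indifference.
Bob indifferent between V and W: p·5 + (1−p)·2 = p·(-9) + (1−p)·9 ⟹ 2 + 3p = 9 + (-18)p ⟹ p = 1/3.
Alice indifferent between A and B: q·(-8) + (1−q)·8 = q·3 + (1−q)·(-5) ⟹ 8 + (-16)q = (-5) + 8q ⟹ q = 13/24.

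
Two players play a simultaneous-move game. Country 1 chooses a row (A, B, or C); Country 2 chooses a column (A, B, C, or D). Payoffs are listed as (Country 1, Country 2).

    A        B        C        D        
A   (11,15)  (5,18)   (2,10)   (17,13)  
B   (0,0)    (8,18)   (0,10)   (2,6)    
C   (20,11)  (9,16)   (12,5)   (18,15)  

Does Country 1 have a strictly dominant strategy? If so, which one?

A strategy is strictly dominant if it gives Country 1 a strictly higher payoff than every other strategy, against every choice by the opponent.
C strictly dominates: vs A: 20 > each of {11, 0}; vs B: 9 > each of {5, 8}; vs C: 12 > each of {2, 0}; vs D: 18 > each of {17, 2}.

C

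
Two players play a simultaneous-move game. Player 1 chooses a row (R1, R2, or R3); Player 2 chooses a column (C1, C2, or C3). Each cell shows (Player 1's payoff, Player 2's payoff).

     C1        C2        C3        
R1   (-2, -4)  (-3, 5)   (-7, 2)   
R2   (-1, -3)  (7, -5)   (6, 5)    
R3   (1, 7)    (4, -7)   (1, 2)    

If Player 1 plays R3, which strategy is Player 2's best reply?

With Player 1 fixed at R3, Player 2's payoffs are: C1 → 7, C2 → -7, C3 → 2.
The maximum is 7, achieved by C1.

C1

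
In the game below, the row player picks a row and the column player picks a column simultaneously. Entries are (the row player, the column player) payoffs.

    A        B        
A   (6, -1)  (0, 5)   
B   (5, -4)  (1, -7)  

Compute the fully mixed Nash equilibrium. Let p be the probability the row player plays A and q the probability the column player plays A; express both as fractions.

p = 1/3, q = 1/2

Each player's mixing probability is pinned down by making the *other* player indifferent.
The column player indifferent between A and B: p·(-1) + (1−p)·(-4) = p·5 + (1−p)·(-7) ⟹ (-4) + 3p = (-7) + 12p ⟹ p = 1/3.
The row player indifferent between A and B: q·6 + (1−q)·0 = q·5 + (1−q)·1 ⟹ 0 + 6q = 1 + 4q ⟹ q = 1/2.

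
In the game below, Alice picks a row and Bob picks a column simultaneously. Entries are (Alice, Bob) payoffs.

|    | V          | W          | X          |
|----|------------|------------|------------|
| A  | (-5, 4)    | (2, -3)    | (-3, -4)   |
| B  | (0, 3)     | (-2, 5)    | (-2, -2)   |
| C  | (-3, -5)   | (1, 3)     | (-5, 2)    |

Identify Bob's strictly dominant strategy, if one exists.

Check whether one of Bob's strategies beats all alternatives regardless of what the opponent does.
V is not dominant: against B, W gives 5 > 3.
W is not dominant: against A, V gives 4 > -3.
X is not dominant: against A, V gives 4 > -4.
No single strategy is best against every opponent action.

No strictly dominant strategy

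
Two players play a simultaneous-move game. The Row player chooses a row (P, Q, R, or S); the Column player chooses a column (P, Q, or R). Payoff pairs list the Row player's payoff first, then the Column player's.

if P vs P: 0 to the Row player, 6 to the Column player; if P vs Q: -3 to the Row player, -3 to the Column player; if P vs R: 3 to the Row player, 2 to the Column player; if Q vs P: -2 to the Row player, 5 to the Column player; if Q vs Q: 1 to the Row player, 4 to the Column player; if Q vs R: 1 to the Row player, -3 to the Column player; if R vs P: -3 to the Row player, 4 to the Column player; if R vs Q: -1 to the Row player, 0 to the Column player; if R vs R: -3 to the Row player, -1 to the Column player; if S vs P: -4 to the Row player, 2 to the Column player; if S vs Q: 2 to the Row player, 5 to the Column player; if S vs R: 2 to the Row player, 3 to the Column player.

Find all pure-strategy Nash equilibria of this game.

(P, P) and (S, Q)

Find each player's best response to every opponent strategy; NE are the intersections.
The Row player's best responses — vs P: P (payoff 0); vs Q: S (payoff 2); vs R: P (payoff 3).
The Column player's best responses — vs P: P (payoff 6); vs Q: P (payoff 5); vs R: P (payoff 4); vs S: Q (payoff 5).
Mutual best responses occur at (P, P) and (S, Q); at each, neither player gains by switching.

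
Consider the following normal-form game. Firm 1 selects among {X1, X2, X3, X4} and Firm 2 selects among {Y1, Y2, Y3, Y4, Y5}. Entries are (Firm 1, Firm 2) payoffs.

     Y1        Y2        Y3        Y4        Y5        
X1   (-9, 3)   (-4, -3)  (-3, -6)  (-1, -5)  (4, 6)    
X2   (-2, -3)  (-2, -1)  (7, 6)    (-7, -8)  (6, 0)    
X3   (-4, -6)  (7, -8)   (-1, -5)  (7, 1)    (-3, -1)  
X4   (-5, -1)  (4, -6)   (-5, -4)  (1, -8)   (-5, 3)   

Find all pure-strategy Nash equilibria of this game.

A profile is a Nash equilibrium when each player is best-responding to the other.
Firm 1's best responses — vs Y1: X2 (payoff -2); vs Y2: X3 (payoff 7); vs Y3: X2 (payoff 7); vs Y4: X3 (payoff 7); vs Y5: X2 (payoff 6).
Firm 2's best responses — vs X1: Y5 (payoff 6); vs X2: Y3 (payoff 6); vs X3: Y4 (payoff 1); vs X4: Y5 (payoff 3).
Mutual best responses occur at (X2, Y3) and (X3, Y4); at each, neither player gains by switching.

(X2, Y3) and (X3, Y4)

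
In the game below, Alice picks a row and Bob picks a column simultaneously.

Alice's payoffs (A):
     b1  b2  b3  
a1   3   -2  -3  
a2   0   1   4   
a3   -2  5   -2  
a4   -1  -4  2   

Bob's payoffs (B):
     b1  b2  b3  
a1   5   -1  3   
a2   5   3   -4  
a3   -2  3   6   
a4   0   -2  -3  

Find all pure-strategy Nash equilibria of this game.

(a1, b1)

Find each player's best response to every opponent strategy; NE are the intersections.
Alice's best responses — vs b1: a1 (payoff 3); vs b2: a3 (payoff 5); vs b3: a2 (payoff 4).
Bob's best responses — vs a1: b1 (payoff 5); vs a2: b1 (payoff 5); vs a3: b3 (payoff 6); vs a4: b1 (payoff 0).
The only mutual best response is (a1, b1); neither player gains by switching there.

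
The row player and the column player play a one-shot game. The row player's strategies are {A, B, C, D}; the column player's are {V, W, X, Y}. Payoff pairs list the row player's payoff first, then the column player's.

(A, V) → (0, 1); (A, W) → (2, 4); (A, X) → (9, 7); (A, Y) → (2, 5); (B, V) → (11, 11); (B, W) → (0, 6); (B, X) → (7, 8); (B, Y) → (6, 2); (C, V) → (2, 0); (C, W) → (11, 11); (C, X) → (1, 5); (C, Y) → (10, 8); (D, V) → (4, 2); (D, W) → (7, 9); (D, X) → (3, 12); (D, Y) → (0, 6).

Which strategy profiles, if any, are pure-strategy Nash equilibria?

(A, X), (B, V), and (C, W)

A profile is a Nash equilibrium when each player is best-responding to the other.
The row player's best responses — vs V: B (payoff 11); vs W: C (payoff 11); vs X: A (payoff 9); vs Y: C (payoff 10).
The column player's best responses — vs A: X (payoff 7); vs B: V (payoff 11); vs C: W (payoff 11); vs D: X (payoff 12).
Mutual best responses occur at (A, X), (B, V), and (C, W); at each, neither player gains by switching.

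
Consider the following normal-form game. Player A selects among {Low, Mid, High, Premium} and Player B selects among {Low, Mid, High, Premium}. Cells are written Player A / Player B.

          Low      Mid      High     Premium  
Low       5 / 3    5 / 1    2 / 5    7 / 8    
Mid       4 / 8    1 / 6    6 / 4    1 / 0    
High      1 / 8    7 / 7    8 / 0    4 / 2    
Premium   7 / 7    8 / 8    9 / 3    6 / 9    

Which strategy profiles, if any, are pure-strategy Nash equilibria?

A profile is a Nash equilibrium when each player is best-responding to the other.
Player A's best responses — vs Low: Premium (payoff 7); vs Mid: Premium (payoff 8); vs High: Premium (payoff 9); vs Premium: Low (payoff 7).
Player B's best responses — vs Low: Premium (payoff 8); vs Mid: Low (payoff 8); vs High: Low (payoff 8); vs Premium: Premium (payoff 9).
The only mutual best response is (Low, Premium); neither player gains by switching there.

(Low, Premium)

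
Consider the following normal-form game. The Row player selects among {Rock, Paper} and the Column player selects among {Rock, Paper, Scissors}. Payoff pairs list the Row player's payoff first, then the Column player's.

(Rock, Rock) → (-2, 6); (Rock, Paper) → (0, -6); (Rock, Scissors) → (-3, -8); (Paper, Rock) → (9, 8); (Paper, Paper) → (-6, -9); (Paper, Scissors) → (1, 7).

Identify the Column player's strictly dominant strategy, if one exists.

Rock

Check whether one of the Column player's strategies beats all alternatives regardless of what the opponent does.
Rock strictly dominates: vs Rock: 6 > each of {-6, -8}; vs Paper: 8 > each of {-9, 7}.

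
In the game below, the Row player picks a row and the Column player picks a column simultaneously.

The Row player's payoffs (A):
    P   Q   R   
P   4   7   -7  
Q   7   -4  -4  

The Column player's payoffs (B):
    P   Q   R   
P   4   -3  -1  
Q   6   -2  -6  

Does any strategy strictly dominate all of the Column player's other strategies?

P

A strategy is strictly dominant if it gives the Column player a strictly higher payoff than every other strategy, against every choice by the opponent.
P strictly dominates: vs P: 4 > each of {-3, -1}; vs Q: 6 > each of {-2, -6}.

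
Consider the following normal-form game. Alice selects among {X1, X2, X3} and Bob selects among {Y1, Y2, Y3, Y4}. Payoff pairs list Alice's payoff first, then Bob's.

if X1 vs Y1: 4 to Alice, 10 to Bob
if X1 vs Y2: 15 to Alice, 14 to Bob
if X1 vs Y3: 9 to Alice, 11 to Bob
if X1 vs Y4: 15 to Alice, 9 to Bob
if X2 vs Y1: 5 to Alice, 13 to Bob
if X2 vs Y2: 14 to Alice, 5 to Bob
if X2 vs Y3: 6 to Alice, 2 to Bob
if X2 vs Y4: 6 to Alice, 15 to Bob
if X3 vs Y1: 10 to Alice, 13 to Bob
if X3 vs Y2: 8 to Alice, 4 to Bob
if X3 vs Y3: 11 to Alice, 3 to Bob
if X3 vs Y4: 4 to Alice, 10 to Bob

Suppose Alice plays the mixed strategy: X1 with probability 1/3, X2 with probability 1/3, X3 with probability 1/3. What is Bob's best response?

Y1

Bob's best reply maximizes expected payoff against the mix.
Y1: (1/3)·10 + (1/3)·13 + (1/3)·13 = 12
Y2: (1/3)·14 + (1/3)·5 + (1/3)·4 = 23/3
Y3: (1/3)·11 + (1/3)·2 + (1/3)·3 = 16/3
Y4: (1/3)·9 + (1/3)·15 + (1/3)·10 = 34/3
Highest expected payoff is 12, from Y1.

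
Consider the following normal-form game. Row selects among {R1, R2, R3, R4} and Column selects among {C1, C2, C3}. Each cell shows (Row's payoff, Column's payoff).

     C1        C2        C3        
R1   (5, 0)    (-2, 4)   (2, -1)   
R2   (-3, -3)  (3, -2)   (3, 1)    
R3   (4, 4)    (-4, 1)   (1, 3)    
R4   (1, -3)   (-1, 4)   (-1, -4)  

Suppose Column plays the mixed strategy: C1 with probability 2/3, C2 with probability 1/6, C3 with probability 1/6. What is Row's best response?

Compute Row's expected payoff from each pure strategy against the given mix.
R1: (2/3)·5 + (1/6)·(-2) + (1/6)·2 = 10/3
R2: (2/3)·(-3) + (1/6)·3 + (1/6)·3 = -1
R3: (2/3)·4 + (1/6)·(-4) + (1/6)·1 = 13/6
R4: (2/3)·1 + (1/6)·(-1) + (1/6)·(-1) = 1/3
Highest expected payoff is 10/3, from R1.

R1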